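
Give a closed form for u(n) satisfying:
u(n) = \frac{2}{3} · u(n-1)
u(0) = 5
Pure geometric recurrence with ratio \frac{2}{3}.
By induction u(n) = u(0) · (\frac{2}{3})^n = 5 \left(\frac{2}{3}\right)^{n}.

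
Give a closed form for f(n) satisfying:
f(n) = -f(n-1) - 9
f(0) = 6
First-order linear non-homogeneous.
Homogeneous solution: f_h(n) = A·(-1)^n.
Try constant particular solution f_p = K: K = -K - 9 ⇒ K = - \frac{9}{2}.
General: f(n) = A·(-1)^n - \frac{9}{2}.
Apply f(0) = 6: A - \frac{9}{2} = 6 ⇒ A = \frac{21}{2}.
So f(n) = \frac{21 \left(-1\right)^{n}}{2} - \frac{9}{2}.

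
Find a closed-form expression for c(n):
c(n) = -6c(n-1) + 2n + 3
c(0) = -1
First-order linear with linear forcing.
Homogeneous solution: c_h(n) = A·(-6)^n.
Try particular c_p(n) = pn + q. Substituting:
  pn + q = -6(p(n-1) + q) + 2n + 3.
Matching the n-coefficient: p = -6p + 2 ⇒ p = \frac{2}{7}.
Matching constants: q = 6p - 6q + 3 ⇒ q = \frac{33}{49}.
General: c(n) = A·(-6)^n + \frac{2 n}{7} + \frac{33}{49}.
Apply c(0) = -1: A + \frac{33}{49} = -1 ⇒ A = - \frac{82}{49}.
So c(n) = - \frac{82 \left(-6\right)^{n}}{49} + \frac{2 n}{7} + \frac{33}{49}.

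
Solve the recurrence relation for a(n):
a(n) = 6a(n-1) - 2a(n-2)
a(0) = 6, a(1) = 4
Characteristic equation: x² - 6x + 2 = 0.
Discriminant Δ = (6)² + 4·(-2) = 28.
Roots r₁,₂ = (6 ± √28)/2, so r₁ = \sqrt{7} + 3, r₂ = 3 - \sqrt{7}.
General solution: a(n) = A·r₁^n + B·r₂^n.
From the initial conditions, A + B = 6 and r₁A + r₂B = 4.
Since r₁ - r₂ = √28: A = (4 - (6)r₂)/√28 = 3 - \sqrt{7}, and B = 6 - A = \sqrt{7} + 3.
So a(n) = \left(3 - \sqrt{7}\right)\left(\sqrt{7} + 3\right)^n + \left(\sqrt{7} + 3\right)\left(3 - \sqrt{7}\right)^n.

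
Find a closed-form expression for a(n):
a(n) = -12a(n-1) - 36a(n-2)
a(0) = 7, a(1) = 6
Characteristic equation: x² + 12x + 36 = 0, which is (x - (-6))².
Repeated root r = -6.
General solution: a(n) = (A + Bn)·(-6)^n.
From a(0) = 7: A = 7.
From a(1) = 6: (A + B)·(-6) = 6 ⇒ B = -8.
So a(n) = \left(7 - 8 n\right) \cdot (-6)^n.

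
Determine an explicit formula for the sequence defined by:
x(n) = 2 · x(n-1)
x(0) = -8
Pure geometric recurrence with ratio 2.
By induction x(n) = x(0) · (2)^n = - 8 \cdot 2^{n}.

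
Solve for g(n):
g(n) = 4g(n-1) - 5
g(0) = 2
First-order linear non-homogeneous.
Homogeneous solution: g_h(n) = A·(4)^n.
Try constant particular solution g_p = K: K = 4K - 5 ⇒ K = \frac{5}{3}.
General: g(n) = A·(4)^n + \frac{5}{3}.
Apply g(0) = 2: A + \frac{5}{3} = 2 ⇒ A = \frac{1}{3}.
So g(n) = \frac{4^{n}}{3} + \frac{5}{3}.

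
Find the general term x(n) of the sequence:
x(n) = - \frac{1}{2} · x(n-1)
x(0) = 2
Pure geometric recurrence with ratio - \frac{1}{2}.
By induction x(n) = x(0) · (- \frac{1}{2})^n = 2 \left(- \frac{1}{2}\right)^{n}.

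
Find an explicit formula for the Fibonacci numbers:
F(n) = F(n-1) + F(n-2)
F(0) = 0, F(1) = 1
This is the Fibonacci sequence.
Characteristic equation: x² - x - 1 = 0; roots r₁ = \frac{1}{2} + \frac{\sqrt{5}}{2}, r₂ = \frac{1}{2} - \frac{\sqrt{5}}{2}.
General: F(n) = A·r₁^n + B·r₂^n. Solving with F(0)=0, F(1)=1 gives A = \frac{\sqrt{5}}{5}, B = - \frac{\sqrt{5}}{5}.
So F(n) = \frac{2^{- n} \sqrt{5} \left(- \left(1 - \sqrt{5}\right)^{n} + \left(1 + \sqrt{5}\right)^{n}\right)}{5}.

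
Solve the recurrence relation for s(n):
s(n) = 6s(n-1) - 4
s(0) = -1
First-order linear non-homogeneous.
Homogeneous solution: s_h(n) = A·(6)^n.
Try constant particular solution s_p = K: K = 6K - 4 ⇒ K = \frac{4}{5}.
General: s(n) = A·(6)^n + \frac{4}{5}.
Apply s(0) = -1: A + \frac{4}{5} = -1 ⇒ A = - \frac{9}{5}.
So s(n) = \frac{4}{5} - \frac{9 \cdot 6^{n}}{5}.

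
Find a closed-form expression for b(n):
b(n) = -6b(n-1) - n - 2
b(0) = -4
First-order linear with linear forcing.
Homogeneous solution: b_h(n) = A·(-6)^n.
Try particular b_p(n) = pn + q. Substituting:
  pn + q = -6(p(n-1) + q) - n - 2.
Matching the n-coefficient: p = -6p - 1 ⇒ p = - \frac{1}{7}.
Matching constants: q = 6p - 6q - 2 ⇒ q = - \frac{20}{49}.
General: b(n) = A·(-6)^n - \frac{n}{7} - \frac{20}{49}.
Apply b(0) = -4: A - \frac{20}{49} = -4 ⇒ A = - \frac{176}{49}.
So b(n) = - \frac{176 \left(-6\right)^{n}}{49} - \frac{n}{7} - \frac{20}{49}.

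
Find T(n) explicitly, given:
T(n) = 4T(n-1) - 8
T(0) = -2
First-order linear non-homogeneous.
Homogeneous solution: T_h(n) = A·(4)^n.
Try constant particular solution T_p = K: K = 4K - 8 ⇒ K = \frac{8}{3}.
General: T(n) = A·(4)^n + \frac{8}{3}.
Apply T(0) = -2: A + \frac{8}{3} = -2 ⇒ A = - \frac{14}{3}.
So T(n) = \frac{8}{3} - \frac{14 \cdot 4^{n}}{3}.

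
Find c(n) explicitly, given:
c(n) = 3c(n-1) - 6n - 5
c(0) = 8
First-order linear with linear forcing.
Homogeneous solution: c_h(n) = A·(3)^n.
Try particular c_p(n) = pn + q. Substituting:
  pn + q = 3(p(n-1) + q) - 6n - 5.
Matching the n-coefficient: p = 3p - 6 ⇒ p = 3.
Matching constants: q = -3p + 3q - 5 ⇒ q = 7.
General: c(n) = A·(3)^n + 3 n + 7.
Apply c(0) = 8: A + 7 = 8 ⇒ A = 1.
So c(n) = 3^{n} + 3 n + 7.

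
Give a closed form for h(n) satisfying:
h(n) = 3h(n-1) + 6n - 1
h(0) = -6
First-order linear with linear forcing.
Homogeneous solution: h_h(n) = A·(3)^n.
Try particular h_p(n) = pn + q. Substituting:
  pn + q = 3(p(n-1) + q) + 6n - 1.
Matching the n-coefficient: p = 3p + 6 ⇒ p = -3.
Matching constants: q = -3p + 3q - 1 ⇒ q = -4.
General: h(n) = A·(3)^n - 3 n - 4.
Apply h(0) = -6: A - 4 = -6 ⇒ A = -2.
So h(n) = - 2 \cdot 3^{n} - 3 n - 4.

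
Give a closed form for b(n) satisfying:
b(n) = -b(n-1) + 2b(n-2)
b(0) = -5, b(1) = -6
Characteristic equation: x² + x - 2 = 0, which factors as (x - (-2))(x - (1)) = 0.
Roots r₁ = -2, r₂ = 1 (distinct).
General solution: b(n) = A·(-2)^n + B·(1)^n.
From b(0) = -5: A + B = -5.
From b(1) = -6: -2A + B = -6.
Solving: A = \frac{1}{3}, B = - \frac{16}{3}.
So b(n) = \frac{\left(-2\right)^{n}}{3} - \frac{16}{3}.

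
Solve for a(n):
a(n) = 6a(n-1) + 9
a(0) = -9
First-order linear non-homogeneous.
Homogeneous solution: a_h(n) = A·(6)^n.
Try constant particular solution a_p = K: K = 6K + 9 ⇒ K = - \frac{9}{5}.
General: a(n) = A·(6)^n - \frac{9}{5}.
Apply a(0) = -9: A - \frac{9}{5} = -9 ⇒ A = - \frac{36}{5}.
So a(n) = - \frac{36 \cdot 6^{n}}{5} - \frac{9}{5}.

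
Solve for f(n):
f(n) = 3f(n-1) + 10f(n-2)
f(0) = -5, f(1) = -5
Characteristic equation: x² - 3x - 10 = 0, which factors as (x - (5))(x - (-2)) = 0.
Roots r₁ = 5, r₂ = -2 (distinct).
General solution: f(n) = A·(5)^n + B·(-2)^n.
From f(0) = -5: A + B = -5.
From f(1) = -5: 5A - 2B = -5.
Solving: A = - \frac{15}{7}, B = - \frac{20}{7}.
So f(n) = - \frac{20 \left(-2\right)^{n}}{7} - \frac{15 \cdot 5^{n}}{7}.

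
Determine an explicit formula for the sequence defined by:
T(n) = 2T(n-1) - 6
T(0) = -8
First-order linear non-homogeneous.
Homogeneous solution: T_h(n) = A·(2)^n.
Try constant particular solution T_p = K: K = 2K - 6 ⇒ K = 6.
General: T(n) = A·(2)^n + 6.
Apply T(0) = -8: A + 6 = -8 ⇒ A = -14.
So T(n) = 6 - 14 \cdot 2^{n}.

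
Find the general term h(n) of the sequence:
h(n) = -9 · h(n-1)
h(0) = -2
Pure geometric recurrence with ratio -9.
By induction h(n) = h(0) · (-9)^n = - 2 \left(-9\right)^{n}.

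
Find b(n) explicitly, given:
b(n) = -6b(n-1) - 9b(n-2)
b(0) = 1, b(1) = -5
Characteristic equation: x² + 6x + 9 = 0, which is (x - (-3))².
Repeated root r = -3.
General solution: b(n) = (A + Bn)·(-3)^n.
From b(0) = 1: A = 1.
From b(1) = -5: (A + B)·(-3) = -5 ⇒ B = \frac{2}{3}.
So b(n) = \left(\frac{2 n}{3} + 1\right) \cdot (-3)^n.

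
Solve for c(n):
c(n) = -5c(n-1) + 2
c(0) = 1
First-order linear non-homogeneous.
Homogeneous solution: c_h(n) = A·(-5)^n.
Try constant particular solution c_p = K: K = -5K + 2 ⇒ K = \frac{1}{3}.
General: c(n) = A·(-5)^n + \frac{1}{3}.
Apply c(0) = 1: A + \frac{1}{3} = 1 ⇒ A = \frac{2}{3}.
So c(n) = \frac{2 \left(-5\right)^{n}}{3} + \frac{1}{3}.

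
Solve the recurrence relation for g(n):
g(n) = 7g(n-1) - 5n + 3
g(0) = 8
First-order linear with linear forcing.
Homogeneous solution: g_h(n) = A·(7)^n.
Try particular g_p(n) = pn + q. Substituting:
  pn + q = 7(p(n-1) + q) - 5n + 3.
Matching the n-coefficient: p = 7p - 5 ⇒ p = \frac{5}{6}.
Matching constants: q = -7p + 7q + 3 ⇒ q = \frac{17}{36}.
General: g(n) = A·(7)^n + \frac{5 n}{6} + \frac{17}{36}.
Apply g(0) = 8: A + \frac{17}{36} = 8 ⇒ A = \frac{271}{36}.
So g(n) = \frac{271 \cdot 7^{n}}{36} + \frac{5 n}{6} + \frac{17}{36}.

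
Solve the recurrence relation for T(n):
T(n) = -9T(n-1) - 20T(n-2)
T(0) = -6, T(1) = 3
Characteristic equation: x² + 9x + 20 = 0, which factors as (x - (-4))(x - (-5)) = 0.
Roots r₁ = -4, r₂ = -5 (distinct).
General solution: T(n) = A·(-4)^n + B·(-5)^n.
From T(0) = -6: A + B = -6.
From T(1) = 3: -4A - 5B = 3.
Solving: A = -27, B = 21.
So T(n) = - 27 \left(-4\right)^{n} + 21 \left(-5\right)^{n}.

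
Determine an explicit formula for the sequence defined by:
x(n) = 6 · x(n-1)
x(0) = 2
Pure geometric recurrence with ratio 6.
By induction x(n) = x(0) · (6)^n = 2 \cdot 6^{n}.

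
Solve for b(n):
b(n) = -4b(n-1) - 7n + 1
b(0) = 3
First-order linear with linear forcing.
Homogeneous solution: b_h(n) = A·(-4)^n.
Try particular b_p(n) = pn + q. Substituting:
  pn + q = -4(p(n-1) + q) - 7n + 1.
Matching the n-coefficient: p = -4p - 7 ⇒ p = - \frac{7}{5}.
Matching constants: q = 4p - 4q + 1 ⇒ q = - \frac{23}{25}.
General: b(n) = A·(-4)^n - \frac{7 n}{5} - \frac{23}{25}.
Apply b(0) = 3: A - \frac{23}{25} = 3 ⇒ A = \frac{98}{25}.
So b(n) = \frac{98 \left(-4\right)^{n}}{25} - \frac{7 n}{5} - \frac{23}{25}.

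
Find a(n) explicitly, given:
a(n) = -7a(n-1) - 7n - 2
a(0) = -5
First-order linear with linear forcing.
Homogeneous solution: a_h(n) = A·(-7)^n.
Try particular a_p(n) = pn + q. Substituting:
  pn + q = -7(p(n-1) + q) - 7n - 2.
Matching the n-coefficient: p = -7p - 7 ⇒ p = - \frac{7}{8}.
Matching constants: q = 7p - 7q - 2 ⇒ q = - \frac{65}{64}.
General: a(n) = A·(-7)^n - \frac{7 n}{8} - \frac{65}{64}.
Apply a(0) = -5: A - \frac{65}{64} = -5 ⇒ A = - \frac{255}{64}.
So a(n) = - \frac{255 \left(-7\right)^{n}}{64} - \frac{7 n}{8} - \frac{65}{64}.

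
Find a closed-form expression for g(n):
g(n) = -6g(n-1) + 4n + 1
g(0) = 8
First-order linear with linear forcing.
Homogeneous solution: g_h(n) = A·(-6)^n.
Try particular g_p(n) = pn + q. Substituting:
  pn + q = -6(p(n-1) + q) + 4n + 1.
Matching the n-coefficient: p = -6p + 4 ⇒ p = \frac{4}{7}.
Matching constants: q = 6p - 6q + 1 ⇒ q = \frac{31}{49}.
General: g(n) = A·(-6)^n + \frac{4 n}{7} + \frac{31}{49}.
Apply g(0) = 8: A + \frac{31}{49} = 8 ⇒ A = \frac{361}{49}.
So g(n) = \frac{361 \left(-6\right)^{n}}{49} + \frac{4 n}{7} + \frac{31}{49}.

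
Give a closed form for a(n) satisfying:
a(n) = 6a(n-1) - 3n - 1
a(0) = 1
First-order linear with linear forcing.
Homogeneous solution: a_h(n) = A·(6)^n.
Try particular a_p(n) = pn + q. Substituting:
  pn + q = 6(p(n-1) + q) - 3n - 1.
Matching the n-coefficient: p = 6p - 3 ⇒ p = \frac{3}{5}.
Matching constants: q = -6p + 6q - 1 ⇒ q = \frac{23}{25}.
General: a(n) = A·(6)^n + \frac{3 n}{5} + \frac{23}{25}.
Apply a(0) = 1: A + \frac{23}{25} = 1 ⇒ A = \frac{2}{25}.
So a(n) = \frac{2 \cdot 6^{n}}{25} + \frac{3 n}{5} + \frac{23}{25}.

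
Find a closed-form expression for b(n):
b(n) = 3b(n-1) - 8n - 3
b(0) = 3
First-order linear with linear forcing.
Homogeneous solution: b_h(n) = A·(3)^n.
Try particular b_p(n) = pn + q. Substituting:
  pn + q = 3(p(n-1) + q) - 8n - 3.
Matching the n-coefficient: p = 3p - 8 ⇒ p = 4.
Matching constants: q = -3p + 3q - 3 ⇒ q = \frac{15}{2}.
General: b(n) = A·(3)^n + 4 n + \frac{15}{2}.
Apply b(0) = 3: A + \frac{15}{2} = 3 ⇒ A = - \frac{9}{2}.
So b(n) = - \frac{9 \cdot 3^{n}}{2} + 4 n + \frac{15}{2}.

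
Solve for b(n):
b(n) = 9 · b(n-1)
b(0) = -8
Pure geometric recurrence with ratio 9.
By induction b(n) = b(0) · (9)^n = - 8 \cdot 9^{n}.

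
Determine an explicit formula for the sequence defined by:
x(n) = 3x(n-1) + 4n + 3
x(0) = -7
First-order linear with linear forcing.
Homogeneous solution: x_h(n) = A·(3)^n.
Try particular x_p(n) = pn + q. Substituting:
  pn + q = 3(p(n-1) + q) + 4n + 3.
Matching the n-coefficient: p = 3p + 4 ⇒ p = -2.
Matching constants: q = -3p + 3q + 3 ⇒ q = - \frac{9}{2}.
General: x(n) = A·(3)^n - 2 n - \frac{9}{2}.
Apply x(0) = -7: A - \frac{9}{2} = -7 ⇒ A = - \frac{5}{2}.
So x(n) = - \frac{5 \cdot 3^{n}}{2} - 2 n - \frac{9}{2}.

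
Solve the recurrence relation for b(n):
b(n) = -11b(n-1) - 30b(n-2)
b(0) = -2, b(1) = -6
Characteristic equation: x² + 11x + 30 = 0, which factors as (x - (-6))(x - (-5)) = 0.
Roots r₁ = -6, r₂ = -5 (distinct).
General solution: b(n) = A·(-6)^n + B·(-5)^n.
From b(0) = -2: A + B = -2.
From b(1) = -6: -6A - 5B = -6.
Solving: A = 16, B = -18.
So b(n) = - 18 \left(-5\right)^{n} + 16 \left(-6\right)^{n}.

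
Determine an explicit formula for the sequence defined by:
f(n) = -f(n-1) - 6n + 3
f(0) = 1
First-order linear with linear forcing.
Homogeneous solution: f_h(n) = A·(-1)^n.
Try particular f_p(n) = pn + q. Substituting:
  pn + q = -(p(n-1) + q) - 6n + 3.
Matching the n-coefficient: p = -p - 6 ⇒ p = -3.
Matching constants: q = p - q + 3 ⇒ q = 0.
General: f(n) = A·(-1)^n - 3 n + 0.
Apply f(0) = 1: A + 0 = 1 ⇒ A = 1.
So f(n) = \left(-1\right)^{n} - 3 n.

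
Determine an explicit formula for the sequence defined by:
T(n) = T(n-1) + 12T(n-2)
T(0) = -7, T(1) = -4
Characteristic equation: x² - x - 12 = 0, which factors as (x - (-3))(x - (4)) = 0.
Roots r₁ = -3, r₂ = 4 (distinct).
General solution: T(n) = A·(-3)^n + B·(4)^n.
From T(0) = -7: A + B = -7.
From T(1) = -4: -3A + 4B = -4.
Solving: A = - \frac{24}{7}, B = - \frac{25}{7}.
So T(n) = - \frac{24 \left(-3\right)^{n}}{7} - \frac{25 \cdot 4^{n}}{7}.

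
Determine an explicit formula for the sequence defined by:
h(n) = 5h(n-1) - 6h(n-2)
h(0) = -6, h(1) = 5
Characteristic equation: x² - 5x + 6 = 0, which factors as (x - (2))(x - (3)) = 0.
Roots r₁ = 2, r₂ = 3 (distinct).
General solution: h(n) = A·(2)^n + B·(3)^n.
From h(0) = -6: A + B = -6.
From h(1) = 5: 2A + 3B = 5.
Solving: A = -23, B = 17.
So h(n) = - 23 \cdot 2^{n} + 17 \cdot 3^{n}.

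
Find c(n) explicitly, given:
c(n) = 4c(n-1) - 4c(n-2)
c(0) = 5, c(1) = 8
Characteristic equation: x² - 4x + 4 = 0, which is (x - (2))².
Repeated root r = 2.
General solution: c(n) = (A + Bn)·(2)^n.
From c(0) = 5: A = 5.
From c(1) = 8: (A + B)·(2) = 8 ⇒ B = -1.
So c(n) = \left(5 - n\right) \cdot (2)^n.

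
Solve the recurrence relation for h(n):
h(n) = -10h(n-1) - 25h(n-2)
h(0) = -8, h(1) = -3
Characteristic equation: x² + 10x + 25 = 0, which is (x - (-5))².
Repeated root r = -5.
General solution: h(n) = (A + Bn)·(-5)^n.
From h(0) = -8: A = -8.
From h(1) = -3: (A + B)·(-5) = -3 ⇒ B = \frac{43}{5}.
So h(n) = \left(\frac{43 n}{5} - 8\right) \cdot (-5)^n.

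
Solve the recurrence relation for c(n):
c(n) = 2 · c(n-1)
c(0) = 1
Pure geometric recurrence with ratio 2.
By induction c(n) = c(0) · (2)^n = 2^{n}.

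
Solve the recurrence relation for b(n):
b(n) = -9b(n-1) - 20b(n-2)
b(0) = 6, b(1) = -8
Characteristic equation: x² + 9x + 20 = 0, which factors as (x - (-5))(x - (-4)) = 0.
Roots r₁ = -5, r₂ = -4 (distinct).
General solution: b(n) = A·(-5)^n + B·(-4)^n.
From b(0) = 6: A + B = 6.
From b(1) = -8: -5A - 4B = -8.
Solving: A = -16, B = 22.
So b(n) = 22 \left(-4\right)^{n} - 16 \left(-5\right)^{n}.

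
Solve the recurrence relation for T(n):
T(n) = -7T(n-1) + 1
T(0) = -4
First-order linear non-homogeneous.
Homogeneous solution: T_h(n) = A·(-7)^n.
Try constant particular solution T_p = K: K = -7K + 1 ⇒ K = \frac{1}{8}.
General: T(n) = A·(-7)^n + \frac{1}{8}.
Apply T(0) = -4: A + \frac{1}{8} = -4 ⇒ A = - \frac{33}{8}.
So T(n) = \frac{1}{8} - \frac{33 \left(-7\right)^{n}}{8}.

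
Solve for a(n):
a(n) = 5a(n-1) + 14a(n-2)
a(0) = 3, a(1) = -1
Characteristic equation: x² - 5x - 14 = 0, which factors as (x - (-2))(x - (7)) = 0.
Roots r₁ = -2, r₂ = 7 (distinct).
General solution: a(n) = A·(-2)^n + B·(7)^n.
From a(0) = 3: A + B = 3.
From a(1) = -1: -2A + 7B = -1.
Solving: A = \frac{22}{9}, B = \frac{5}{9}.
So a(n) = \frac{22 \left(-2\right)^{n}}{9} + \frac{5 \cdot 7^{n}}{9}.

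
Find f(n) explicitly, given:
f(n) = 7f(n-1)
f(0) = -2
This is a homogeneous first-order recurrence with ratio 7.
By induction f(n) = f(0) · (7)^n = - 2 \cdot 7^{n}.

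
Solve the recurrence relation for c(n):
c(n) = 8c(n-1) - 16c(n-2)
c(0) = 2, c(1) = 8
Characteristic equation: x² - 8x + 16 = 0, which is (x - (4))².
Repeated root r = 4.
General solution: c(n) = (A + Bn)·(4)^n.
From c(0) = 2: A = 2.
From c(1) = 8: (A + B)·(4) = 8 ⇒ B = 0.
So c(n) = \left(2\right) \cdot (4)^n.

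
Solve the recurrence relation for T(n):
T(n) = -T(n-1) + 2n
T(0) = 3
First-order linear with linear forcing.
Homogeneous solution: T_h(n) = A·(-1)^n.
Try particular T_p(n) = pn + q. Substituting:
  pn + q = -(p(n-1) + q) + 2n.
Matching the n-coefficient: p = -p + 2 ⇒ p = 1.
Matching constants: q = p - q ⇒ q = \frac{1}{2}.
General: T(n) = A·(-1)^n + n + \frac{1}{2}.
Apply T(0) = 3: A + \frac{1}{2} = 3 ⇒ A = \frac{5}{2}.
So T(n) = \frac{5 \left(-1\right)^{n}}{2} + n + \frac{1}{2}.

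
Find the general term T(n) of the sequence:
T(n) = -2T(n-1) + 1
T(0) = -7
First-order linear non-homogeneous.
Homogeneous solution: T_h(n) = A·(-2)^n.
Try constant particular solution T_p = K: K = -2K + 1 ⇒ K = \frac{1}{3}.
General: T(n) = A·(-2)^n + \frac{1}{3}.
Apply T(0) = -7: A + \frac{1}{3} = -7 ⇒ A = - \frac{22}{3}.
So T(n) = \frac{1}{3} - \frac{22 \left(-2\right)^{n}}{3}.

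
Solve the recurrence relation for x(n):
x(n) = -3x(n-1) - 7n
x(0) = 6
First-order linear with linear forcing.
Homogeneous solution: x_h(n) = A·(-3)^n.
Try particular x_p(n) = pn + q. Substituting:
  pn + q = -3(p(n-1) + q) - 7n.
Matching the n-coefficient: p = -3p - 7 ⇒ p = - \frac{7}{4}.
Matching constants: q = 3p - 3q ⇒ q = - \frac{21}{16}.
General: x(n) = A·(-3)^n - \frac{7 n}{4} - \frac{21}{16}.
Apply x(0) = 6: A - \frac{21}{16} = 6 ⇒ A = \frac{117}{16}.
So x(n) = \frac{117 \left(-3\right)^{n}}{16} - \frac{7 n}{4} - \frac{21}{16}.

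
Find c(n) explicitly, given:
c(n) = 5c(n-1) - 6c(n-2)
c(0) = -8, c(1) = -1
Characteristic equation: x² - 5x + 6 = 0, which factors as (x - (3))(x - (2)) = 0.
Roots r₁ = 3, r₂ = 2 (distinct).
General solution: c(n) = A·(3)^n + B·(2)^n.
From c(0) = -8: A + B = -8.
From c(1) = -1: 3A + 2B = -1.
Solving: A = 15, B = -23.
So c(n) = - 23 \cdot 2^{n} + 15 \cdot 3^{n}.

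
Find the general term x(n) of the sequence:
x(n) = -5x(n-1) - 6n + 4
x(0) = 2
First-order linear with linear forcing.
Homogeneous solution: x_h(n) = A·(-5)^n.
Try particular x_p(n) = pn + q. Substituting:
  pn + q = -5(p(n-1) + q) - 6n + 4.
Matching the n-coefficient: p = -5p - 6 ⇒ p = -1.
Matching constants: q = 5p - 5q + 4 ⇒ q = - \frac{1}{6}.
General: x(n) = A·(-5)^n - n - \frac{1}{6}.
Apply x(0) = 2: A - \frac{1}{6} = 2 ⇒ A = \frac{13}{6}.
So x(n) = \frac{13 \left(-5\right)^{n}}{6} - n - \frac{1}{6}.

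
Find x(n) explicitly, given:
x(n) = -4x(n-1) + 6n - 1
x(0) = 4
First-order linear with linear forcing.
Homogeneous solution: x_h(n) = A·(-4)^n.
Try particular x_p(n) = pn + q. Substituting:
  pn + q = -4(p(n-1) + q) + 6n - 1.
Matching the n-coefficient: p = -4p + 6 ⇒ p = \frac{6}{5}.
Matching constants: q = 4p - 4q - 1 ⇒ q = \frac{19}{25}.
General: x(n) = A·(-4)^n + \frac{6 n}{5} + \frac{19}{25}.
Apply x(0) = 4: A + \frac{19}{25} = 4 ⇒ A = \frac{81}{25}.
So x(n) = \frac{81 \left(-4\right)^{n}}{25} + \frac{6 n}{5} + \frac{19}{25}.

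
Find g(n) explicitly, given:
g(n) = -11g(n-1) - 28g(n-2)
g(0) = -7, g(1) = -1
Characteristic equation: x² + 11x + 28 = 0, which factors as (x - (-4))(x - (-7)) = 0.
Roots r₁ = -4, r₂ = -7 (distinct).
General solution: g(n) = A·(-4)^n + B·(-7)^n.
From g(0) = -7: A + B = -7.
From g(1) = -1: -4A - 7B = -1.
Solving: A = - \frac{50}{3}, B = \frac{29}{3}.
So g(n) = - \frac{50 \left(-4\right)^{n}}{3} + \frac{29 \left(-7\right)^{n}}{3}.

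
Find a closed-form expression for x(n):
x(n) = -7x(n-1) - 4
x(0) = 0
First-order linear non-homogeneous.
Homogeneous solution: x_h(n) = A·(-7)^n.
Try constant particular solution x_p = K: K = -7K - 4 ⇒ K = - \frac{1}{2}.
General: x(n) = A·(-7)^n - \frac{1}{2}.
Apply x(0) = 0: A - \frac{1}{2} = 0 ⇒ A = \frac{1}{2}.
So x(n) = \frac{\left(-7\right)^{n}}{2} - \frac{1}{2}.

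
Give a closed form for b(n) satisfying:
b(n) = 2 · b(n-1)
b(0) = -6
Pure geometric recurrence with ratio 2.
By induction b(n) = b(0) · (2)^n = - 6 \cdot 2^{n}.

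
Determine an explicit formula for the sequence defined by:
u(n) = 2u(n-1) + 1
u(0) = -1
First-order linear non-homogeneous.
Homogeneous solution: u_h(n) = A·(2)^n.
Try constant particular solution u_p = K: K = 2K + 1 ⇒ K = -1.
General: u(n) = A·(2)^n - 1.
Apply u(0) = -1: A - 1 = -1 ⇒ A = 0.
So u(n) = -1.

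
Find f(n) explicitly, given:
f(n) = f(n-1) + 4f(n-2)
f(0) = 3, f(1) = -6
Characteristic equation: x² - x - 4 = 0.
Discriminant Δ = (1)² + 4·(4) = 17.
Roots r₁,₂ = (1 ± √17)/2, so r₁ = \frac{1}{2} + \frac{\sqrt{17}}{2}, r₂ = \frac{1}{2} - \frac{\sqrt{17}}{2}.
General solution: f(n) = A·r₁^n + B·r₂^n.
From the initial conditions, A + B = 3 and r₁A + r₂B = -6.
Since r₁ - r₂ = √17: A = (-6 - (3)r₂)/√17 = \frac{3}{2} - \frac{15 \sqrt{17}}{34}, and B = 3 - A = \frac{3}{2} + \frac{15 \sqrt{17}}{34}.
So f(n) = \left(\frac{3}{2} - \frac{15 \sqrt{17}}{34}\right)\left(\frac{1}{2} + \frac{\sqrt{17}}{2}\right)^n + \left(\frac{3}{2} + \frac{15 \sqrt{17}}{34}\right)\left(\frac{1}{2} - \frac{\sqrt{17}}{2}\right)^n.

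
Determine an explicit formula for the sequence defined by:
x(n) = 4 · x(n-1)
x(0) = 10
Pure geometric recurrence with ratio 4.
By induction x(n) = x(0) · (4)^n = 10 \cdot 4^{n}.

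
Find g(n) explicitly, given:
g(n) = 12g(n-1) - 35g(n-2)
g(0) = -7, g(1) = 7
Characteristic equation: x² - 12x + 35 = 0, which factors as (x - (5))(x - (7)) = 0.
Roots r₁ = 5, r₂ = 7 (distinct).
General solution: g(n) = A·(5)^n + B·(7)^n.
From g(0) = -7: A + B = -7.
From g(1) = 7: 5A + 7B = 7.
Solving: A = -28, B = 21.
So g(n) = - 28 \cdot 5^{n} + 21 \cdot 7^{n}.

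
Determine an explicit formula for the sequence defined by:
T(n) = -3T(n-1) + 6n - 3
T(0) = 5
First-order linear with linear forcing.
Homogeneous solution: T_h(n) = A·(-3)^n.
Try particular T_p(n) = pn + q. Substituting:
  pn + q = -3(p(n-1) + q) + 6n - 3.
Matching the n-coefficient: p = -3p + 6 ⇒ p = \frac{3}{2}.
Matching constants: q = 3p - 3q - 3 ⇒ q = \frac{3}{8}.
General: T(n) = A·(-3)^n + \frac{3 n}{2} + \frac{3}{8}.
Apply T(0) = 5: A + \frac{3}{8} = 5 ⇒ A = \frac{37}{8}.
So T(n) = \frac{37 \left(-3\right)^{n}}{8} + \frac{3 n}{2} + \frac{3}{8}.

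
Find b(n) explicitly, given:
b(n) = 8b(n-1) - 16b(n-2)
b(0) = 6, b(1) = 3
Characteristic equation: x² - 8x + 16 = 0, which is (x - (4))².
Repeated root r = 4.
General solution: b(n) = (A + Bn)·(4)^n.
From b(0) = 6: A = 6.
From b(1) = 3: (A + B)·(4) = 3 ⇒ B = - \frac{21}{4}.
So b(n) = \left(6 - \frac{21 n}{4}\right) \cdot (4)^n.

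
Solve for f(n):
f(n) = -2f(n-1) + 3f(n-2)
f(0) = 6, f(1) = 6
Characteristic equation: x² + 2x - 3 = 0, which factors as (x - (1))(x - (-3)) = 0.
Roots r₁ = 1, r₂ = -3 (distinct).
General solution: f(n) = A·(1)^n + B·(-3)^n.
From f(0) = 6: A + B = 6.
From f(1) = 6: A - 3B = 6.
Solving: A = 6, B = 0.
So f(n) = 6.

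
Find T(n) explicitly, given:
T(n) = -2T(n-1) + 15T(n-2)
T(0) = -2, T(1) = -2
Characteristic equation: x² + 2x - 15 = 0, which factors as (x - (3))(x - (-5)) = 0.
Roots r₁ = 3, r₂ = -5 (distinct).
General solution: T(n) = A·(3)^n + B·(-5)^n.
From T(0) = -2: A + B = -2.
From T(1) = -2: 3A - 5B = -2.
Solving: A = - \frac{3}{2}, B = - \frac{1}{2}.
So T(n) = - \frac{\left(-5\right)^{n}}{2} - \frac{3 \cdot 3^{n}}{2}.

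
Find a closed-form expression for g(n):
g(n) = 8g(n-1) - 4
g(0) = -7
First-order linear non-homogeneous.
Homogeneous solution: g_h(n) = A·(8)^n.
Try constant particular solution g_p = K: K = 8K - 4 ⇒ K = \frac{4}{7}.
General: g(n) = A·(8)^n + \frac{4}{7}.
Apply g(0) = -7: A + \frac{4}{7} = -7 ⇒ A = - \frac{53}{7}.
So g(n) = \frac{4}{7} - \frac{53 \cdot 8^{n}}{7}.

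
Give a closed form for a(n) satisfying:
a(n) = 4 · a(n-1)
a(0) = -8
Pure geometric recurrence with ratio 4.
By induction a(n) = a(0) · (4)^n = - 8 \cdot 4^{n}.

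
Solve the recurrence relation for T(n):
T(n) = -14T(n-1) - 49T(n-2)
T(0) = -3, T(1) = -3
Characteristic equation: x² + 14x + 49 = 0, which is (x - (-7))².
Repeated root r = -7.
General solution: T(n) = (A + Bn)·(-7)^n.
From T(0) = -3: A = -3.
From T(1) = -3: (A + B)·(-7) = -3 ⇒ B = \frac{24}{7}.
So T(n) = \left(\frac{24 n}{7} - 3\right) \cdot (-7)^n.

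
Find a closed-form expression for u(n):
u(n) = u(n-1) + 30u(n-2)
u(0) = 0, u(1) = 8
Characteristic equation: x² - x - 30 = 0, which factors as (x - (6))(x - (-5)) = 0.
Roots r₁ = 6, r₂ = -5 (distinct).
General solution: u(n) = A·(6)^n + B·(-5)^n.
From u(0) = 0: A + B = 0.
From u(1) = 8: 6A - 5B = 8.
Solving: A = \frac{8}{11}, B = - \frac{8}{11}.
So u(n) = - \frac{8 \left(-5\right)^{n}}{11} + \frac{8 \cdot 6^{n}}{11}.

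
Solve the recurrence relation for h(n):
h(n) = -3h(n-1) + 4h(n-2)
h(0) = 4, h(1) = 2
Characteristic equation: x² + 3x - 4 = 0, which factors as (x - (1))(x - (-4)) = 0.
Roots r₁ = 1, r₂ = -4 (distinct).
General solution: h(n) = A·(1)^n + B·(-4)^n.
From h(0) = 4: A + B = 4.
From h(1) = 2: A - 4B = 2.
Solving: A = \frac{18}{5}, B = \frac{2}{5}.
So h(n) = \frac{2 \left(-4\right)^{n}}{5} + \frac{18}{5}.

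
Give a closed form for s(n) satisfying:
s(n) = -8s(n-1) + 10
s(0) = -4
First-order linear non-homogeneous.
Homogeneous solution: s_h(n) = A·(-8)^n.
Try constant particular solution s_p = K: K = -8K + 10 ⇒ K = \frac{10}{9}.
General: s(n) = A·(-8)^n + \frac{10}{9}.
Apply s(0) = -4: A + \frac{10}{9} = -4 ⇒ A = - \frac{46}{9}.
So s(n) = \frac{10}{9} - \frac{46 \left(-8\right)^{n}}{9}.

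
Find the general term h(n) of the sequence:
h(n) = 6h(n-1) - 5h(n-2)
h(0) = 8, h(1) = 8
Characteristic equation: x² - 6x + 5 = 0, which factors as (x - (1))(x - (5)) = 0.
Roots r₁ = 1, r₂ = 5 (distinct).
General solution: h(n) = A·(1)^n + B·(5)^n.
From h(0) = 8: A + B = 8.
From h(1) = 8: A + 5B = 8.
Solving: A = 8, B = 0.
So h(n) = 8.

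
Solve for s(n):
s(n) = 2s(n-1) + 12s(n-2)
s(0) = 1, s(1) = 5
Characteristic equation: x² - 2x - 12 = 0.
Discriminant Δ = (2)² + 4·(12) = 52.
Roots r₁,₂ = (2 ± √52)/2, so r₁ = 1 + \sqrt{13}, r₂ = 1 - \sqrt{13}.
General solution: s(n) = A·r₁^n + B·r₂^n.
From the initial conditions, A + B = 1 and r₁A + r₂B = 5.
Since r₁ - r₂ = √52: A = (5 - (1)r₂)/√52 = \frac{1}{2} + \frac{2 \sqrt{13}}{13}, and B = 1 - A = \frac{1}{2} - \frac{2 \sqrt{13}}{13}.
So s(n) = \left(\frac{1}{2} + \frac{2 \sqrt{13}}{13}\right)\left(1 + \sqrt{13}\right)^n + \left(\frac{1}{2} - \frac{2 \sqrt{13}}{13}\right)\left(1 - \sqrt{13}\right)^n.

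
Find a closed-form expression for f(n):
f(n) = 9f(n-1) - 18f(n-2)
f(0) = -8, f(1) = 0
Characteristic equation: x² - 9x + 18 = 0, which factors as (x - (6))(x - (3)) = 0.
Roots r₁ = 6, r₂ = 3 (distinct).
General solution: f(n) = A·(6)^n + B·(3)^n.
From f(0) = -8: A + B = -8.
From f(1) = 0: 6A + 3B = 0.
Solving: A = 8, B = -16.
So f(n) = - 16 \cdot 3^{n} + 8 \cdot 6^{n}.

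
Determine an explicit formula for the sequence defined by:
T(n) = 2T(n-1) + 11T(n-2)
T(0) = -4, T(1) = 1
Characteristic equation: x² - 2x - 11 = 0.
Discriminant Δ = (2)² + 4·(11) = 48.
Roots r₁,₂ = (2 ± √48)/2, so r₁ = 1 + 2 \sqrt{3}, r₂ = 1 - 2 \sqrt{3}.
General solution: T(n) = A·r₁^n + B·r₂^n.
From the initial conditions, A + B = -4 and r₁A + r₂B = 1.
Since r₁ - r₂ = √48: A = (1 - (-4)r₂)/√48 = -2 + \frac{5 \sqrt{3}}{12}, and B = -4 - A = -2 - \frac{5 \sqrt{3}}{12}.
So T(n) = \left(-2 + \frac{5 \sqrt{3}}{12}\right)\left(1 + 2 \sqrt{3}\right)^n + \left(-2 - \frac{5 \sqrt{3}}{12}\right)\left(1 - 2 \sqrt{3}\right)^n.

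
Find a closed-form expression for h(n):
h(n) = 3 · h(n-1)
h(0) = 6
Pure geometric recurrence with ratio 3.
By induction h(n) = h(0) · (3)^n = 6 \cdot 3^{n}.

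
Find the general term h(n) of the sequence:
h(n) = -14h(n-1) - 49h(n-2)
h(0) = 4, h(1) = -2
Characteristic equation: x² + 14x + 49 = 0, which is (x - (-7))².
Repeated root r = -7.
General solution: h(n) = (A + Bn)·(-7)^n.
From h(0) = 4: A = 4.
From h(1) = -2: (A + B)·(-7) = -2 ⇒ B = - \frac{26}{7}.
So h(n) = \left(4 - \frac{26 n}{7}\right) \cdot (-7)^n.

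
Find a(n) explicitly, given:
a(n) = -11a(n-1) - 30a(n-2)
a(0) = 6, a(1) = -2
Characteristic equation: x² + 11x + 30 = 0, which factors as (x - (-5))(x - (-6)) = 0.
Roots r₁ = -5, r₂ = -6 (distinct).
General solution: a(n) = A·(-5)^n + B·(-6)^n.
From a(0) = 6: A + B = 6.
From a(1) = -2: -5A - 6B = -2.
Solving: A = 34, B = -28.
So a(n) = 34 \left(-5\right)^{n} - 28 \left(-6\right)^{n}.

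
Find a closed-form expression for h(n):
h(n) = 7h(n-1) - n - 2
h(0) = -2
First-order linear with linear forcing.
Homogeneous solution: h_h(n) = A·(7)^n.
Try particular h_p(n) = pn + q. Substituting:
  pn + q = 7(p(n-1) + q) - n - 2.
Matching the n-coefficient: p = 7p - 1 ⇒ p = \frac{1}{6}.
Matching constants: q = -7p + 7q - 2 ⇒ q = \frac{19}{36}.
General: h(n) = A·(7)^n + \frac{n}{6} + \frac{19}{36}.
Apply h(0) = -2: A + \frac{19}{36} = -2 ⇒ A = - \frac{91}{36}.
So h(n) = - \frac{91 \cdot 7^{n}}{36} + \frac{n}{6} + \frac{19}{36}.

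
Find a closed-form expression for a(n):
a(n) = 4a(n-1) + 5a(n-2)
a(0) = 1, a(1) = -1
Characteristic equation: x² - 4x - 5 = 0, which factors as (x - (5))(x - (-1)) = 0.
Roots r₁ = 5, r₂ = -1 (distinct).
General solution: a(n) = A·(5)^n + B·(-1)^n.
From a(0) = 1: A + B = 1.
From a(1) = -1: 5A - B = -1.
Solving: A = 0, B = 1.
So a(n) = \left(-1\right)^{n}.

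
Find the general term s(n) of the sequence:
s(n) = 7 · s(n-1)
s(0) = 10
Pure geometric recurrence with ratio 7.
By induction s(n) = s(0) · (7)^n = 10 \cdot 7^{n}.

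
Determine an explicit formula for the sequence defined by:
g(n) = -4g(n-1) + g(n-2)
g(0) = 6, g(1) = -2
Characteristic equation: x² + 4x - 1 = 0.
Discriminant Δ = (-4)² + 4·(1) = 20.
Roots r₁,₂ = (-4 ± √20)/2, so r₁ = -2 + \sqrt{5}, r₂ = - \sqrt{5} - 2.
General solution: g(n) = A·r₁^n + B·r₂^n.
From the initial conditions, A + B = 6 and r₁A + r₂B = -2.
Since r₁ - r₂ = √20: A = (-2 - (6)r₂)/√20 = \sqrt{5} + 3, and B = 6 - A = 3 - \sqrt{5}.
So g(n) = \left(\sqrt{5} + 3\right)\left(-2 + \sqrt{5}\right)^n + \left(3 - \sqrt{5}\right)\left(- \sqrt{5} - 2\right)^n.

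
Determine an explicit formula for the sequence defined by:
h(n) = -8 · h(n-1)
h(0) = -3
Pure geometric recurrence with ratio -8.
By induction h(n) = h(0) · (-8)^n = - 3 \left(-8\right)^{n}.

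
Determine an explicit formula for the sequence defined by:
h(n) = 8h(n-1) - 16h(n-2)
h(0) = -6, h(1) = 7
Characteristic equation: x² - 8x + 16 = 0, which is (x - (4))².
Repeated root r = 4.
General solution: h(n) = (A + Bn)·(4)^n.
From h(0) = -6: A = -6.
From h(1) = 7: (A + B)·(4) = 7 ⇒ B = \frac{31}{4}.
So h(n) = \left(\frac{31 n}{4} - 6\right) \cdot (4)^n.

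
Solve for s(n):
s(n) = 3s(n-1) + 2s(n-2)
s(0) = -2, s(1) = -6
Characteristic equation: x² - 3x - 2 = 0.
Discriminant Δ = (3)² + 4·(2) = 17.
Roots r₁,₂ = (3 ± √17)/2, so r₁ = \frac{3}{2} + \frac{\sqrt{17}}{2}, r₂ = \frac{3}{2} - \frac{\sqrt{17}}{2}.
General solution: s(n) = A·r₁^n + B·r₂^n.
From the initial conditions, A + B = -2 and r₁A + r₂B = -6.
Since r₁ - r₂ = √17: A = (-6 - (-2)r₂)/√17 = -1 - \frac{3 \sqrt{17}}{17}, and B = -2 - A = -1 + \frac{3 \sqrt{17}}{17}.
So s(n) = \left(-1 - \frac{3 \sqrt{17}}{17}\right)\left(\frac{3}{2} + \frac{\sqrt{17}}{2}\right)^n + \left(-1 + \frac{3 \sqrt{17}}{17}\right)\left(\frac{3}{2} - \frac{\sqrt{17}}{2}\right)^n.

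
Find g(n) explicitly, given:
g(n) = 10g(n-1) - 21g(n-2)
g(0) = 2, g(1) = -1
Characteristic equation: x² - 10x + 21 = 0, which factors as (x - (3))(x - (7)) = 0.
Roots r₁ = 3, r₂ = 7 (distinct).
General solution: g(n) = A·(3)^n + B·(7)^n.
From g(0) = 2: A + B = 2.
From g(1) = -1: 3A + 7B = -1.
Solving: A = \frac{15}{4}, B = - \frac{7}{4}.
So g(n) = \frac{15 \cdot 3^{n}}{4} - \frac{7 \cdot 7^{n}}{4}.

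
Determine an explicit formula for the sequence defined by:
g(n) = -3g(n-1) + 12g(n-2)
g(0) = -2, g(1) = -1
Characteristic equation: x² + 3x - 12 = 0.
Discriminant Δ = (-3)² + 4·(12) = 57.
Roots r₁,₂ = (-3 ± √57)/2, so r₁ = - \frac{3}{2} + \frac{\sqrt{57}}{2}, r₂ = - \frac{\sqrt{57}}{2} - \frac{3}{2}.
General solution: g(n) = A·r₁^n + B·r₂^n.
From the initial conditions, A + B = -2 and r₁A + r₂B = -1.
Since r₁ - r₂ = √57: A = (-1 - (-2)r₂)/√57 = -1 - \frac{4 \sqrt{57}}{57}, and B = -2 - A = -1 + \frac{4 \sqrt{57}}{57}.
So g(n) = \left(-1 - \frac{4 \sqrt{57}}{57}\right)\left(- \frac{3}{2} + \frac{\sqrt{57}}{2}\right)^n + \left(-1 + \frac{4 \sqrt{57}}{57}\right)\left(- \frac{\sqrt{57}}{2} - \frac{3}{2}\right)^n.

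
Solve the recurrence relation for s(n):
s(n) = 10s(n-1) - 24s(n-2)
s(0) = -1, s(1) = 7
Characteristic equation: x² - 10x + 24 = 0, which factors as (x - (4))(x - (6)) = 0.
Roots r₁ = 4, r₂ = 6 (distinct).
General solution: s(n) = A·(4)^n + B·(6)^n.
From s(0) = -1: A + B = -1.
From s(1) = 7: 4A + 6B = 7.
Solving: A = - \frac{13}{2}, B = \frac{11}{2}.
So s(n) = - \frac{13 \cdot 4^{n}}{2} + \frac{11 \cdot 6^{n}}{2}.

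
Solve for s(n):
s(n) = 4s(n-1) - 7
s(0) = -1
First-order linear non-homogeneous.
Homogeneous solution: s_h(n) = A·(4)^n.
Try constant particular solution s_p = K: K = 4K - 7 ⇒ K = \frac{7}{3}.
General: s(n) = A·(4)^n + \frac{7}{3}.
Apply s(0) = -1: A + \frac{7}{3} = -1 ⇒ A = - \frac{10}{3}.
So s(n) = \frac{7}{3} - \frac{10 \cdot 4^{n}}{3}.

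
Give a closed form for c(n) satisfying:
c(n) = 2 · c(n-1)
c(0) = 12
Pure geometric recurrence with ratio 2.
By induction c(n) = c(0) · (2)^n = 12 \cdot 2^{n}.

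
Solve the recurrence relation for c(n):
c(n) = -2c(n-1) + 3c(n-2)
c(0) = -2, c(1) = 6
Characteristic equation: x² + 2x - 3 = 0, which factors as (x - (1))(x - (-3)) = 0.
Roots r₁ = 1, r₂ = -3 (distinct).
General solution: c(n) = A·(1)^n + B·(-3)^n.
From c(0) = -2: A + B = -2.
From c(1) = 6: A - 3B = 6.
Solving: A = 0, B = -2.
So c(n) = - 2 \left(-3\right)^{n}.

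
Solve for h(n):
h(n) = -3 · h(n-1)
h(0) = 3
Pure geometric recurrence with ratio -3.
By induction h(n) = h(0) · (-3)^n = 3 \left(-3\right)^{n}.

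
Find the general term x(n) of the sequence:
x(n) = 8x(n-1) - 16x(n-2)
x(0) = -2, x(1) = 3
Characteristic equation: x² - 8x + 16 = 0, which is (x - (4))².
Repeated root r = 4.
General solution: x(n) = (A + Bn)·(4)^n.
From x(0) = -2: A = -2.
From x(1) = 3: (A + B)·(4) = 3 ⇒ B = \frac{11}{4}.
So x(n) = \left(\frac{11 n}{4} - 2\right) \cdot (4)^n.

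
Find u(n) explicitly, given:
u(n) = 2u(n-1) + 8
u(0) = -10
First-order linear non-homogeneous.
Homogeneous solution: u_h(n) = A·(2)^n.
Try constant particular solution u_p = K: K = 2K + 8 ⇒ K = -8.
General: u(n) = A·(2)^n - 8.
Apply u(0) = -10: A - 8 = -10 ⇒ A = -2.
So u(n) = - 2 \cdot 2^{n} - 8.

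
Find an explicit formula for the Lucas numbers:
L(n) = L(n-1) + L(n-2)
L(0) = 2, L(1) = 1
This is the Lucas sequence.
Characteristic equation: x² - x - 1 = 0; roots r₁ = \frac{1}{2} + \frac{\sqrt{5}}{2}, r₂ = \frac{1}{2} - \frac{\sqrt{5}}{2}.
General: L(n) = A·r₁^n + B·r₂^n. Solving with L(0)=2, L(1)=1 gives A = 1, B = 1.
So L(n) = 2^{- n} \left(\left(1 - \sqrt{5}\right)^{n} + \left(1 + \sqrt{5}\right)^{n}\right).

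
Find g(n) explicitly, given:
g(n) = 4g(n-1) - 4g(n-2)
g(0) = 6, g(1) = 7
Characteristic equation: x² - 4x + 4 = 0, which is (x - (2))².
Repeated root r = 2.
General solution: g(n) = (A + Bn)·(2)^n.
From g(0) = 6: A = 6.
From g(1) = 7: (A + B)·(2) = 7 ⇒ B = - \frac{5}{2}.
So g(n) = \left(6 - \frac{5 n}{2}\right) \cdot (2)^n.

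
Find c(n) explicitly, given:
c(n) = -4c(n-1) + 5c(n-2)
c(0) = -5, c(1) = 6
Characteristic equation: x² + 4x - 5 = 0, which factors as (x - (1))(x - (-5)) = 0.
Roots r₁ = 1, r₂ = -5 (distinct).
General solution: c(n) = A·(1)^n + B·(-5)^n.
From c(0) = -5: A + B = -5.
From c(1) = 6: A - 5B = 6.
Solving: A = - \frac{19}{6}, B = - \frac{11}{6}.
So c(n) = - \frac{11 \left(-5\right)^{n}}{6} - \frac{19}{6}.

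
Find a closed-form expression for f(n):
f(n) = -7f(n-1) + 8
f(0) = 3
First-order linear non-homogeneous.
Homogeneous solution: f_h(n) = A·(-7)^n.
Try constant particular solution f_p = K: K = -7K + 8 ⇒ K = 1.
General: f(n) = A·(-7)^n + 1.
Apply f(0) = 3: A + 1 = 3 ⇒ A = 2.
So f(n) = 2 \left(-7\right)^{n} + 1.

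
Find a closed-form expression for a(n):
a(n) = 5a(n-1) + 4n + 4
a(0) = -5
First-order linear with linear forcing.
Homogeneous solution: a_h(n) = A·(5)^n.
Try particular a_p(n) = pn + q. Substituting:
  pn + q = 5(p(n-1) + q) + 4n + 4.
Matching the n-coefficient: p = 5p + 4 ⇒ p = -1.
Matching constants: q = -5p + 5q + 4 ⇒ q = - \frac{9}{4}.
General: a(n) = A·(5)^n - n - \frac{9}{4}.
Apply a(0) = -5: A - \frac{9}{4} = -5 ⇒ A = - \frac{11}{4}.
So a(n) = - \frac{11 \cdot 5^{n}}{4} - n - \frac{9}{4}.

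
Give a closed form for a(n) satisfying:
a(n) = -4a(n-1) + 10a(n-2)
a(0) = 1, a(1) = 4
Characteristic equation: x² + 4x - 10 = 0.
Discriminant Δ = (-4)² + 4·(10) = 56.
Roots r₁,₂ = (-4 ± √56)/2, so r₁ = -2 + \sqrt{14}, r₂ = - \sqrt{14} - 2.
General solution: a(n) = A·r₁^n + B·r₂^n.
From the initial conditions, A + B = 1 and r₁A + r₂B = 4.
Since r₁ - r₂ = √56: A = (4 - (1)r₂)/√56 = \frac{1}{2} + \frac{3 \sqrt{14}}{14}, and B = 1 - A = \frac{1}{2} - \frac{3 \sqrt{14}}{14}.
So a(n) = \left(\frac{1}{2} + \frac{3 \sqrt{14}}{14}\right)\left(-2 + \sqrt{14}\right)^n + \left(\frac{1}{2} - \frac{3 \sqrt{14}}{14}\right)\left(- \sqrt{14} - 2\right)^n.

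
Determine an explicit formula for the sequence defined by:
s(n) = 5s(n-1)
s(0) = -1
This is a homogeneous first-order recurrence with ratio 5.
By induction s(n) = s(0) · (5)^n = - 5^{n}.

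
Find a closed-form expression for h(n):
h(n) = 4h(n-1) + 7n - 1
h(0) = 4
First-order linear with linear forcing.
Homogeneous solution: h_h(n) = A·(4)^n.
Try particular h_p(n) = pn + q. Substituting:
  pn + q = 4(p(n-1) + q) + 7n - 1.
Matching the n-coefficient: p = 4p + 7 ⇒ p = - \frac{7}{3}.
Matching constants: q = -4p + 4q - 1 ⇒ q = - \frac{25}{9}.
General: h(n) = A·(4)^n - \frac{7 n}{3} - \frac{25}{9}.
Apply h(0) = 4: A - \frac{25}{9} = 4 ⇒ A = \frac{61}{9}.
So h(n) = \frac{61 \cdot 4^{n}}{9} - \frac{7 n}{3} - \frac{25}{9}.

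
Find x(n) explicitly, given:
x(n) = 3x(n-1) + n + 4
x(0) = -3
First-order linear with linear forcing.
Homogeneous solution: x_h(n) = A·(3)^n.
Try particular x_p(n) = pn + q. Substituting:
  pn + q = 3(p(n-1) + q) + n + 4.
Matching the n-coefficient: p = 3p + 1 ⇒ p = - \frac{1}{2}.
Matching constants: q = -3p + 3q + 4 ⇒ q = - \frac{11}{4}.
General: x(n) = A·(3)^n - \frac{n}{2} - \frac{11}{4}.
Apply x(0) = -3: A - \frac{11}{4} = -3 ⇒ A = - \frac{1}{4}.
So x(n) = - \frac{3^{n}}{4} - \frac{n}{2} - \frac{11}{4}.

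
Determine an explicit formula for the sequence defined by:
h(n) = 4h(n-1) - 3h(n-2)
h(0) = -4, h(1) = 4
Characteristic equation: x² - 4x + 3 = 0, which factors as (x - (3))(x - (1)) = 0.
Roots r₁ = 3, r₂ = 1 (distinct).
General solution: h(n) = A·(3)^n + B·(1)^n.
From h(0) = -4: A + B = -4.
From h(1) = 4: 3A + B = 4.
Solving: A = 4, B = -8.
So h(n) = 4 \cdot 3^{n} - 8.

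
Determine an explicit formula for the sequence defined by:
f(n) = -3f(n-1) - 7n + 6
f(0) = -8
First-order linear with linear forcing.
Homogeneous solution: f_h(n) = A·(-3)^n.
Try particular f_p(n) = pn + q. Substituting:
  pn + q = -3(p(n-1) + q) - 7n + 6.
Matching the n-coefficient: p = -3p - 7 ⇒ p = - \frac{7}{4}.
Matching constants: q = 3p - 3q + 6 ⇒ q = \frac{3}{16}.
General: f(n) = A·(-3)^n - \frac{7 n}{4} + \frac{3}{16}.
Apply f(0) = -8: A + \frac{3}{16} = -8 ⇒ A = - \frac{131}{16}.
So f(n) = - \frac{131 \left(-3\right)^{n}}{16} - \frac{7 n}{4} + \frac{3}{16}.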